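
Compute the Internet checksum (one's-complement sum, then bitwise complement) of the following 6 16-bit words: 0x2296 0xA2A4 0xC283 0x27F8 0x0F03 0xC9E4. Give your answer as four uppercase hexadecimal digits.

One's-complement addition (fold any carry out of bit 15 back into bit 0):
  0x2296 + 0xA2A4 = 0x0C53A
  0xC53A + 0xC283 = 0x187BD → wrap carry → 0x87BE
  0x87BE + 0x27F8 = 0x0AFB6
  0xAFB6 + 0x0F03 = 0x0BEB9
  0xBEB9 + 0xC9E4 = 0x1889D → wrap carry → 0x889E
One's-complement sum = 0x889E.
Checksum = ~0x889E & 0xFFFF = 0x7761.

7761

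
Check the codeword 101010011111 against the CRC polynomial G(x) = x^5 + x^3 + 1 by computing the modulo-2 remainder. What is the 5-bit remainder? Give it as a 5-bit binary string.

Modulo-2 division of 101010011111 by 101001:
  pos 0: 101010 XOR 101001 = 000011
  pos 4: 110111 XOR 101001 = 011110
  pos 5: 111101 XOR 101001 = 010100
  pos 6: 101001 XOR 101001 = 000000
Remainder = 00000 (zero — the frame passes the CRC check).

00000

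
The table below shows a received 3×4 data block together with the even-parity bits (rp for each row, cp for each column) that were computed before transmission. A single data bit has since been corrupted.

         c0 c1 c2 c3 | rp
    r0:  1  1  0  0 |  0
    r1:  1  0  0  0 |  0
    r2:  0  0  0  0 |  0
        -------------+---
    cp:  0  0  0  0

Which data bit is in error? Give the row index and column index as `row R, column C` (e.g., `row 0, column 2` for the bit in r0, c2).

Recompute each row's even parity and compare to rp:
  r0: data parity 0, sent rp 0 → ok
  r1: data parity 1, sent rp 0 → mismatch
  r2: data parity 0, sent rp 0 → ok
Recompute each column's even parity and compare to cp:
  c0: data parity 0, sent cp 0 → ok
  c1: data parity 1, sent cp 0 → mismatch
  c2: data parity 0, sent cp 0 → ok
  c3: data parity 0, sent cp 0 → ok
Exactly one row (r1) and one column (c1) fail → the flipped bit is at their intersection.

row 1, column 1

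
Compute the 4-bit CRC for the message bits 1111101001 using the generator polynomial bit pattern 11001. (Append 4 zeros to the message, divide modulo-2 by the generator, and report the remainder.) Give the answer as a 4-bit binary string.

1001

Append 4 zeros: 11111010010000. Divide by 11001 (XOR where the leading bit is 1):
  pos 0: 11111 XOR 11001 = 00110
  pos 2: 11001 XOR 11001 = 00000
  pos 9: 10000 XOR 11001 = 01001
Remainder (last 4 bits) = 1001. This is the CRC / FCS.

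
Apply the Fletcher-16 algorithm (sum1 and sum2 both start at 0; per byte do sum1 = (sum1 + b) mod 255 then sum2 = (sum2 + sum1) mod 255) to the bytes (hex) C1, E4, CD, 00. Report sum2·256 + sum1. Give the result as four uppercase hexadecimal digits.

Running sums (mod 255):
  after byte 0 (C1): sum1=193, sum2=193
  after byte 1 (E4): sum1=166, sum2=104
  after byte 2 (CD): sum1=116, sum2=220
  after byte 3 (00): sum1=116, sum2=81
Checksum = sum2·256 + sum1 = 81·256 + 116 = 20852 = 0x5174.

5174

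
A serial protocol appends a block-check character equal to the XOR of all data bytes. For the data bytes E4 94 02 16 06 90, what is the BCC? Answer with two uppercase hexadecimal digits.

F2

XOR the bytes together:
  start with 0xE4
  0xE4 ⊕ 0x94 = 0x70
  0x70 ⊕ 0x02 = 0x72
  0x72 ⊕ 0x16 = 0x64
  0x64 ⊕ 0x06 = 0x62
  0x62 ⊕ 0x90 = 0xF2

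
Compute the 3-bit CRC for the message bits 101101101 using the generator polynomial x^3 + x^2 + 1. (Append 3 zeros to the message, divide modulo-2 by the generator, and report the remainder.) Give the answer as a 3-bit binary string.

001

Append 3 zeros: 101101101000. Divide by 1101 (XOR where the leading bit is 1):
  pos 0: 1011 XOR 1101 = 0110
  pos 1: 1100 XOR 1101 = 0001
  pos 4: 1110 XOR 1101 = 0011
  pos 6: 1110 XOR 1101 = 0011
  pos 8: 1100 XOR 1101 = 0001
Remainder (last 3 bits) = 001. This is the CRC / FCS.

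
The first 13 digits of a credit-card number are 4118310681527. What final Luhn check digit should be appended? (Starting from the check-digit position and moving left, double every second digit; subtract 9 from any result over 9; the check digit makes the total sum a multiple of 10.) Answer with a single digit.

2

Partial digits right→left: 7 2 5 1 8 6 0 1 3 8 1 1 4
Double every second digit counting from the check-digit position (so the 1st, 3rd, 5th, ... of the partial from the right).
  doubled (with −9 where >9): 5 1 7 0 6 2 8 → sum 29
  kept as-is: 2 1 6 1 8 1 → sum 19
Total = 29 + 19 = 48.
Check digit = (10 − (48 mod 10)) mod 10 = 2.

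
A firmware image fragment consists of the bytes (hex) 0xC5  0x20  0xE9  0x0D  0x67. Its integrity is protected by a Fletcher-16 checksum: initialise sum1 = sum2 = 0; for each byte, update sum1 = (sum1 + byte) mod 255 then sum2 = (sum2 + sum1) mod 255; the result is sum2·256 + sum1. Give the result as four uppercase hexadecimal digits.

Running sums (mod 255):
  after byte 0 (0xC5): sum1=197, sum2=197
  after byte 1 (0x20): sum1=229, sum2=171
  after byte 2 (0xE9): sum1=207, sum2=123
  after byte 3 (0x0D): sum1=220, sum2=88
  after byte 4 (0x67): sum1=68, sum2=156
Checksum = sum2·256 + sum1 = 156·256 + 68 = 40004 = 0x9C44.

9C44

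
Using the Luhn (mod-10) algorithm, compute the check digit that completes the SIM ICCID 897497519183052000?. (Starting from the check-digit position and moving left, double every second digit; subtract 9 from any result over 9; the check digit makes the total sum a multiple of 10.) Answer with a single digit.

Partial digits right→left: 0 0 0 2 5 0 3 8 1 9 1 5 7 9 4 7 9 8
Double every second digit counting from the check-digit position (so the 1st, 3rd, 5th, ... of the partial from the right).
  doubled (with −9 where >9): 0 0 1 6 2 2 5 8 9 → sum 33
  kept as-is: 0 2 0 8 9 5 9 7 8 → sum 48
Total = 33 + 48 = 81.
Check digit = (10 − (81 mod 10)) mod 10 = 9.

9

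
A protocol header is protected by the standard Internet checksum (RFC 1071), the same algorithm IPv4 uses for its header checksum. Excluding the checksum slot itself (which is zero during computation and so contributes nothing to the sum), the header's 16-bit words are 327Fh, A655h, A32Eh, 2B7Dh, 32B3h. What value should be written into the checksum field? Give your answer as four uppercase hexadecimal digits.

One's-complement addition (fold any carry out of bit 15 back into bit 0):
  0x327F + 0xA655 = 0x0D8D4
  0xD8D4 + 0xA32E = 0x17C02 → wrap carry → 0x7C03
  0x7C03 + 0x2B7D = 0x0A780
  0xA780 + 0x32B3 = 0x0DA33
One's-complement sum = 0xDA33.
Checksum = ~0xDA33 & 0xFFFF = 0x25CC.

25CC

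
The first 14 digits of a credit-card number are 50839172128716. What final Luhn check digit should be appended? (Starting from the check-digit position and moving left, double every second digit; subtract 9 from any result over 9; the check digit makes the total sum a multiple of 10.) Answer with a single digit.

Partial digits right→left: 6 1 7 8 2 1 2 7 1 9 3 8 0 5
Double every second digit counting from the check-digit position (so the 1st, 3rd, 5th, ... of the partial from the right).
  doubled (with −9 where >9): 3 5 4 4 2 6 0 → sum 24
  kept as-is: 1 8 1 7 9 8 5 → sum 39
Total = 24 + 39 = 63.
Check digit = (10 − (63 mod 10)) mod 10 = 7.

7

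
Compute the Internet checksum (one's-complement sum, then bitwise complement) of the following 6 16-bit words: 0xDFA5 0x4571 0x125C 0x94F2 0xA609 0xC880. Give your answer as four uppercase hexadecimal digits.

C50F

One's-complement addition (fold any carry out of bit 15 back into bit 0):
  0xDFA5 + 0x4571 = 0x12516 → wrap carry → 0x2517
  0x2517 + 0x125C = 0x03773
  0x3773 + 0x94F2 = 0x0CC65
  0xCC65 + 0xA609 = 0x1726E → wrap carry → 0x726F
  0x726F + 0xC880 = 0x13AEF → wrap carry → 0x3AF0
One's-complement sum = 0x3AF0.
Checksum = ~0x3AF0 & 0xFFFF = 0xC50F.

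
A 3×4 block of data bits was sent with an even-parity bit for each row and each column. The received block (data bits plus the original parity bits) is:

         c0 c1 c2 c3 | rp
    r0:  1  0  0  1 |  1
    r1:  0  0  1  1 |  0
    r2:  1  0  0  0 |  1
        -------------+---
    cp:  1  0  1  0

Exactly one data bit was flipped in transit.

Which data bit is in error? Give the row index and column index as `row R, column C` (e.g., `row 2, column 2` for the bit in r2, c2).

Recompute each row's even parity and compare to rp:
  r0: data parity 0, sent rp 1 → mismatch
  r1: data parity 0, sent rp 0 → ok
  r2: data parity 1, sent rp 1 → ok
Recompute each column's even parity and compare to cp:
  c0: data parity 0, sent cp 1 → mismatch
  c1: data parity 0, sent cp 0 → ok
  c2: data parity 1, sent cp 1 → ok
  c3: data parity 0, sent cp 0 → ok
Exactly one row (r0) and one column (c0) fail → the flipped bit is at their intersection.

row 0, column 0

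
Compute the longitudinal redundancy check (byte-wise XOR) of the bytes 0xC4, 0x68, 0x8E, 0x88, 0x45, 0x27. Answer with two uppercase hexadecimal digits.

XOR the bytes together:
  start with 0xC4
  0xC4 ⊕ 0x68 = 0xAC
  0xAC ⊕ 0x8E = 0x22
  0x22 ⊕ 0x88 = 0xAA
  0xAA ⊕ 0x45 = 0xEF
  0xEF ⊕ 0x27 = 0xC8

C8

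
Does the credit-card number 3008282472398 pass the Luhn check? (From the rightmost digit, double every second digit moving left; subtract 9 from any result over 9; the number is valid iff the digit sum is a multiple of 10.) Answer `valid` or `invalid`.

valid

From the right, keep odd positions and double even positions (subtract 9 from any doubled value over 9):
  doubled (positions 2,4,...): 9 4 8 7 7 0 → sum 35
  kept (positions 1,3,...): 8 3 7 2 2 0 3 → sum 25
Total = 60.
60 mod 10 = 0, so the number is valid.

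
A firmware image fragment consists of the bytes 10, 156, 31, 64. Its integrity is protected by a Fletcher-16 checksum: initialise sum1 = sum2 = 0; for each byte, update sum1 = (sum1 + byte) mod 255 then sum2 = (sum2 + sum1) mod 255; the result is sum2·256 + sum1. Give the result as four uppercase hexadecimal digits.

7C06

Running sums (mod 255):
  after byte 0 (10): sum1=10, sum2=10
  after byte 1 (156): sum1=166, sum2=176
  after byte 2 (31): sum1=197, sum2=118
  after byte 3 (64): sum1=6, sum2=124
Checksum = sum2·256 + sum1 = 124·256 + 6 = 31750 = 0x7C06.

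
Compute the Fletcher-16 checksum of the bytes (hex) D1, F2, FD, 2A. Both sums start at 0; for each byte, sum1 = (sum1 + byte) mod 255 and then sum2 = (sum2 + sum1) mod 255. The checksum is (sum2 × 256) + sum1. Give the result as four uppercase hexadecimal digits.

Running sums (mod 255):
  after byte 0 (D1): sum1=209, sum2=209
  after byte 1 (F2): sum1=196, sum2=150
  after byte 2 (FD): sum1=194, sum2=89
  after byte 3 (2A): sum1=236, sum2=70
Checksum = sum2·256 + sum1 = 70·256 + 236 = 18156 = 0x46EC.

46EC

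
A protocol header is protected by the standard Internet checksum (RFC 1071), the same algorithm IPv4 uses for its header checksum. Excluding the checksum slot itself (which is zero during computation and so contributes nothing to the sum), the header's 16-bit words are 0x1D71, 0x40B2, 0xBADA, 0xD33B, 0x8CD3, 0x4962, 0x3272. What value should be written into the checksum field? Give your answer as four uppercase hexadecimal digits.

One's-complement addition (fold any carry out of bit 15 back into bit 0):
  0x1D71 + 0x40B2 = 0x05E23
  0x5E23 + 0xBADA = 0x118FD → wrap carry → 0x18FE
  0x18FE + 0xD33B = 0x0EC39
  0xEC39 + 0x8CD3 = 0x1790C → wrap carry → 0x790D
  0x790D + 0x4962 = 0x0C26F
  0xC26F + 0x3272 = 0x0F4E1
One's-complement sum = 0xF4E1.
Checksum = ~0xF4E1 & 0xFFFF = 0x0B1E.

0B1E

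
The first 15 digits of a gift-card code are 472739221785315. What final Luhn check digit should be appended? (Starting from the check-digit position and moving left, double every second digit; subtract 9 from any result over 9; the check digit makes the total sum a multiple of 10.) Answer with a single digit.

Partial digits right→left: 5 1 3 5 8 7 1 2 2 9 3 7 2 7 4
Double every second digit counting from the check-digit position (so the 1st, 3rd, 5th, ... of the partial from the right).
  doubled (with −9 where >9): 1 6 7 2 4 6 4 8 → sum 38
  kept as-is: 1 5 7 2 9 7 7 → sum 38
Total = 38 + 38 = 76.
Check digit = (10 − (76 mod 10)) mod 10 = 4.

4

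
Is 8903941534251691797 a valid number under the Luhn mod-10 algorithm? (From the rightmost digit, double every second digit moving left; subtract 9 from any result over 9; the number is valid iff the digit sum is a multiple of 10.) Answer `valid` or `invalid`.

From the right, keep odd positions and double even positions (subtract 9 from any doubled value over 9):
  doubled (positions 2,4,...): 9 2 3 1 8 1 8 6 9 → sum 47
  kept (positions 1,3,...): 7 7 9 1 2 3 1 9 0 8 → sum 47
Total = 94.
94 mod 10 = 4, so the number is invalid.

invalid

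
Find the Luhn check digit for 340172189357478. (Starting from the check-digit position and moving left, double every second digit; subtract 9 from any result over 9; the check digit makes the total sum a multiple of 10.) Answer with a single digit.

0

Partial digits right→left: 8 7 4 7 5 3 9 8 1 2 7 1 0 4 3
Double every second digit counting from the check-digit position (so the 1st, 3rd, 5th, ... of the partial from the right).
  doubled (with −9 where >9): 7 8 1 9 2 5 0 6 → sum 38
  kept as-is: 7 7 3 8 2 1 4 → sum 32
Total = 38 + 32 = 70.
Check digit = (10 − (70 mod 10)) mod 10 = 0.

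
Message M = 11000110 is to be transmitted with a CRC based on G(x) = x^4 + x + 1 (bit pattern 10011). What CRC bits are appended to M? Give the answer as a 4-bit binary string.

0011

Append 4 zeros: 110001100000. Divide by 10011 (XOR where the leading bit is 1):
  pos 0: 11000 XOR 10011 = 01011
  pos 1: 10111 XOR 10011 = 00100
  pos 3: 10010 XOR 10011 = 00001
  pos 7: 10000 XOR 10011 = 00011
Remainder (last 4 bits) = 0011. This is the CRC / FCS.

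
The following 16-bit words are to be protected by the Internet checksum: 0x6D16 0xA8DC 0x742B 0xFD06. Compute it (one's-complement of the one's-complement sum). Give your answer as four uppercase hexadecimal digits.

78DA

One's-complement addition (fold any carry out of bit 15 back into bit 0):
  0x6D16 + 0xA8DC = 0x115F2 → wrap carry → 0x15F3
  0x15F3 + 0x742B = 0x08A1E
  0x8A1E + 0xFD06 = 0x18724 → wrap carry → 0x8725
One's-complement sum = 0x8725.
Checksum = ~0x8725 & 0xFFFF = 0x78DA.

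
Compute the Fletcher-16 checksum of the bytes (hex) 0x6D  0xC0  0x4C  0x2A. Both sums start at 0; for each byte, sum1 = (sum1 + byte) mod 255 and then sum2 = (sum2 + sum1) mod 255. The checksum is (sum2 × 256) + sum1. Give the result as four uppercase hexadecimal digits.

BAA4

Running sums (mod 255):
  after byte 0 (0x6D): sum1=109, sum2=109
  after byte 1 (0xC0): sum1=46, sum2=155
  after byte 2 (0x4C): sum1=122, sum2=22
  after byte 3 (0x2A): sum1=164, sum2=186
Checksum = sum2·256 + sum1 = 186·256 + 164 = 47780 = 0xBAA4.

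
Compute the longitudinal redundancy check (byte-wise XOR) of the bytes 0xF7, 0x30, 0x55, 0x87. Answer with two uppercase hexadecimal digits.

XOR the bytes together:
  start with 0xF7
  0xF7 ⊕ 0x30 = 0xC7
  0xC7 ⊕ 0x55 = 0x92
  0x92 ⊕ 0x87 = 0x15

15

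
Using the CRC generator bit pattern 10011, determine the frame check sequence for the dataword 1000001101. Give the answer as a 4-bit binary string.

Append 4 zeros: 10000011010000. Divide by 10011 (XOR where the leading bit is 1):
  pos 0: 10000 XOR 10011 = 00011
  pos 3: 11011 XOR 10011 = 01000
  pos 4: 10000 XOR 10011 = 00011
  pos 7: 11100 XOR 10011 = 01111
  pos 8: 11110 XOR 10011 = 01101
  pos 9: 11010 XOR 10011 = 01001
Remainder (last 4 bits) = 1001. This is the CRC / FCS.

1001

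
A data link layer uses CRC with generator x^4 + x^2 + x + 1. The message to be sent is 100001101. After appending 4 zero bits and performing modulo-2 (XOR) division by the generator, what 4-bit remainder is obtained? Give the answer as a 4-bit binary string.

0011

Append 4 zeros: 1000011010000. Divide by 10111 (XOR where the leading bit is 1):
  pos 0: 10000 XOR 10111 = 00111
  pos 2: 11111 XOR 10111 = 01000
  pos 3: 10000 XOR 10111 = 00111
  pos 5: 11110 XOR 10111 = 01001
  pos 6: 10010 XOR 10111 = 00101
  pos 8: 10100 XOR 10111 = 00011
Remainder (last 4 bits) = 0011. This is the CRC / FCS.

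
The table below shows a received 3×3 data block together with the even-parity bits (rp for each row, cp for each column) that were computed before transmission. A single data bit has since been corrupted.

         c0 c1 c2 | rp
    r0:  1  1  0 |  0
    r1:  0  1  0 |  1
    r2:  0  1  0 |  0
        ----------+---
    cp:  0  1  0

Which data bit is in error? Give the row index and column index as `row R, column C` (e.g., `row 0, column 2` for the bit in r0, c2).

Recompute each row's even parity and compare to rp:
  r0: data parity 0, sent rp 0 → ok
  r1: data parity 1, sent rp 1 → ok
  r2: data parity 1, sent rp 0 → mismatch
Recompute each column's even parity and compare to cp:
  c0: data parity 1, sent cp 0 → mismatch
  c1: data parity 1, sent cp 1 → ok
  c2: data parity 0, sent cp 0 → ok
Exactly one row (r2) and one column (c0) fail → the flipped bit is at their intersection.

row 2, column 0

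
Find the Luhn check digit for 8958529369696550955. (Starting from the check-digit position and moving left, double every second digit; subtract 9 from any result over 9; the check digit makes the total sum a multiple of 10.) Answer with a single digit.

Partial digits right→left: 5 5 9 0 5 5 6 9 6 9 6 3 9 2 5 8 5 9 8
Double every second digit counting from the check-digit position (so the 1st, 3rd, 5th, ... of the partial from the right).
  doubled (with −9 where >9): 1 9 1 3 3 3 9 1 1 7 → sum 38
  kept as-is: 5 0 5 9 9 3 2 8 9 → sum 50
Total = 38 + 50 = 88.
Check digit = (10 − (88 mod 10)) mod 10 = 2.

2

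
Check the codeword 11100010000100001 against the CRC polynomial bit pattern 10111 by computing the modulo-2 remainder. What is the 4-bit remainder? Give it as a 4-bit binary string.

Modulo-2 division of 11100010000100001 by 10111:
  pos 0: 11100 XOR 10111 = 01011
  pos 1: 10110 XOR 10111 = 00001
  pos 5: 11000 XOR 10111 = 01111
  pos 6: 11110 XOR 10111 = 01001
  pos 7: 10011 XOR 10111 = 00100
  pos 9: 10000 XOR 10111 = 00111
  pos 11: 11100 XOR 10111 = 01011
  pos 12: 10111 XOR 10111 = 00000
Remainder = 0000 (zero — the frame passes the CRC check).

0000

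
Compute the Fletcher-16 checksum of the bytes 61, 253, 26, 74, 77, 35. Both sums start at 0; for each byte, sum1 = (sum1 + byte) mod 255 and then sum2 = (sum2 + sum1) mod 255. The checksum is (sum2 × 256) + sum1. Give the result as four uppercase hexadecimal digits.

6A10

Running sums (mod 255):
  after byte 0 (61): sum1=61, sum2=61
  after byte 1 (253): sum1=59, sum2=120
  after byte 2 (26): sum1=85, sum2=205
  after byte 3 (74): sum1=159, sum2=109
  after byte 4 (77): sum1=236, sum2=90
  after byte 5 (35): sum1=16, sum2=106
Checksum = sum2·256 + sum1 = 106·256 + 16 = 27152 = 0x6A10.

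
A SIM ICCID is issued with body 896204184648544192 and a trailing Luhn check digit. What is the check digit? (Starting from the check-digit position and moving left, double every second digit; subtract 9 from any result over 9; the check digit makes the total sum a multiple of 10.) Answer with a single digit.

7

Partial digits right→left: 2 9 1 4 4 5 8 4 6 4 8 1 4 0 2 6 9 8
Double every second digit counting from the check-digit position (so the 1st, 3rd, 5th, ... of the partial from the right).
  doubled (with −9 where >9): 4 2 8 7 3 7 8 4 9 → sum 52
  kept as-is: 9 4 5 4 4 1 0 6 8 → sum 41
Total = 52 + 41 = 93.
Check digit = (10 − (93 mod 10)) mod 10 = 7.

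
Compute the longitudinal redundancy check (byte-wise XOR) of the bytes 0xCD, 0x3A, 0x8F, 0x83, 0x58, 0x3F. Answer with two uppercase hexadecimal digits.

XOR the bytes together:
  start with 0xCD
  0xCD ⊕ 0x3A = 0xF7
  0xF7 ⊕ 0x8F = 0x78
  0x78 ⊕ 0x83 = 0xFB
  0xFB ⊕ 0x58 = 0xA3
  0xA3 ⊕ 0x3F = 0x9C

9C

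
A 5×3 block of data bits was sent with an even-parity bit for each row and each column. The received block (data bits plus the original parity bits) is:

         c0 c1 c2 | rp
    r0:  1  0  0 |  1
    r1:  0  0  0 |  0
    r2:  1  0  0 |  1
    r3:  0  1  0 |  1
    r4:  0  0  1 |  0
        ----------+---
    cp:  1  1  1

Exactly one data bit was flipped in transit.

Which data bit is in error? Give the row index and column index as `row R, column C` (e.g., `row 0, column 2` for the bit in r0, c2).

Recompute each row's even parity and compare to rp:
  r0: data parity 1, sent rp 1 → ok
  r1: data parity 0, sent rp 0 → ok
  r2: data parity 1, sent rp 1 → ok
  r3: data parity 1, sent rp 1 → ok
  r4: data parity 1, sent rp 0 → mismatch
Recompute each column's even parity and compare to cp:
  c0: data parity 0, sent cp 1 → mismatch
  c1: data parity 1, sent cp 1 → ok
  c2: data parity 1, sent cp 1 → ok
Exactly one row (r4) and one column (c0) fail → the flipped bit is at their intersection.

row 4, column 0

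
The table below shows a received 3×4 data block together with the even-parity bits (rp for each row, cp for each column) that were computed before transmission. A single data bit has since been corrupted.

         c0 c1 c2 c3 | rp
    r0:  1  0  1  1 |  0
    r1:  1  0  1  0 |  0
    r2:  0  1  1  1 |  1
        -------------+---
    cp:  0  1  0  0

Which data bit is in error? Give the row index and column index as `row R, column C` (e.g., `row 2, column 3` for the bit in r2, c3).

Recompute each row's even parity and compare to rp:
  r0: data parity 1, sent rp 0 → mismatch
  r1: data parity 0, sent rp 0 → ok
  r2: data parity 1, sent rp 1 → ok
Recompute each column's even parity and compare to cp:
  c0: data parity 0, sent cp 0 → ok
  c1: data parity 1, sent cp 1 → ok
  c2: data parity 1, sent cp 0 → mismatch
  c3: data parity 0, sent cp 0 → ok
Exactly one row (r0) and one column (c2) fail → the flipped bit is at their intersection.

row 0, column 2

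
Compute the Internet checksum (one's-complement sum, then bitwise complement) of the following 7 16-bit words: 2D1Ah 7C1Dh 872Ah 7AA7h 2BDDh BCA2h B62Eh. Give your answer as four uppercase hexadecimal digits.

B647

One's-complement addition (fold any carry out of bit 15 back into bit 0):
  0x2D1A + 0x7C1D = 0x0A937
  0xA937 + 0x872A = 0x13061 → wrap carry → 0x3062
  0x3062 + 0x7AA7 = 0x0AB09
  0xAB09 + 0x2BDD = 0x0D6E6
  0xD6E6 + 0xBCA2 = 0x19388 → wrap carry → 0x9389
  0x9389 + 0xB62E = 0x149B7 → wrap carry → 0x49B8
One's-complement sum = 0x49B8.
Checksum = ~0x49B8 & 0xFFFF = 0xB647.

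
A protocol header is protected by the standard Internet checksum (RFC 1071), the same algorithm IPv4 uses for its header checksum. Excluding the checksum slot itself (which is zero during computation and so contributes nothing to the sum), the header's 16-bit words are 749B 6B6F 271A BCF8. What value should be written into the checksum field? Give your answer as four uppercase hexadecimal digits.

3BE2

One's-complement addition (fold any carry out of bit 15 back into bit 0):
  0x749B + 0x6B6F = 0x0E00A
  0xE00A + 0x271A = 0x10724 → wrap carry → 0x0725
  0x0725 + 0xBCF8 = 0x0C41D
One's-complement sum = 0xC41D.
Checksum = ~0xC41D & 0xFFFF = 0x3BE2.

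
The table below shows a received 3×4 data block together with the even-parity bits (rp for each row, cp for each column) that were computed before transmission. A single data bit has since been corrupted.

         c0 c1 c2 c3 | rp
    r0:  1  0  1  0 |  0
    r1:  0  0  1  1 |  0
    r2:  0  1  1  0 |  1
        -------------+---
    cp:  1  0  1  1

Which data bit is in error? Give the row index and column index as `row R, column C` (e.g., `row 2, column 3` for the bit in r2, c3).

row 2, column 1

Recompute each row's even parity and compare to rp:
  r0: data parity 0, sent rp 0 → ok
  r1: data parity 0, sent rp 0 → ok
  r2: data parity 0, sent rp 1 → mismatch
Recompute each column's even parity and compare to cp:
  c0: data parity 1, sent cp 1 → ok
  c1: data parity 1, sent cp 0 → mismatch
  c2: data parity 1, sent cp 1 → ok
  c3: data parity 1, sent cp 1 → ok
Exactly one row (r2) and one column (c1) fail → the flipped bit is at their intersection.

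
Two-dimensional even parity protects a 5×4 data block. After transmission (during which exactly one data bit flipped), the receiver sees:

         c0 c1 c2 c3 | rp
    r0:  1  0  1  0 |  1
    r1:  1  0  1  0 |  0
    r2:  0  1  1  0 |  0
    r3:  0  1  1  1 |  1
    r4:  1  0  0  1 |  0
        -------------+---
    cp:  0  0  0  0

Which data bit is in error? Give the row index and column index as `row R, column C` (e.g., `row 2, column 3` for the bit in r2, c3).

Recompute each row's even parity and compare to rp:
  r0: data parity 0, sent rp 1 → mismatch
  r1: data parity 0, sent rp 0 → ok
  r2: data parity 0, sent rp 0 → ok
  r3: data parity 1, sent rp 1 → ok
  r4: data parity 0, sent rp 0 → ok
Recompute each column's even parity and compare to cp:
  c0: data parity 1, sent cp 0 → mismatch
  c1: data parity 0, sent cp 0 → ok
  c2: data parity 0, sent cp 0 → ok
  c3: data parity 0, sent cp 0 → ok
Exactly one row (r0) and one column (c0) fail → the flipped bit is at their intersection.

row 0, column 0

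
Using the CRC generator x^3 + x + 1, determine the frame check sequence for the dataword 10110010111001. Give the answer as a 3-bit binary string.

Append 3 zeros: 10110010111001000. Divide by 1011 (XOR where the leading bit is 1):
  pos 0: 1011 XOR 1011 = 0000
  pos 6: 1011 XOR 1011 = 0000
  pos 10: 1001 XOR 1011 = 0010
  pos 12: 1000 XOR 1011 = 0011
Remainder (last 3 bits) = 110. This is the CRC / FCS.

110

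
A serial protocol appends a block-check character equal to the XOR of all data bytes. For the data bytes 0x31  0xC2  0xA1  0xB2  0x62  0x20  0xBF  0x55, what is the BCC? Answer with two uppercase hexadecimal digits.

XOR the bytes together:
  start with 0x31
  0x31 ⊕ 0xC2 = 0xF3
  0xF3 ⊕ 0xA1 = 0x52
  0x52 ⊕ 0xB2 = 0xE0
  0xE0 ⊕ 0x62 = 0x82
  0x82 ⊕ 0x20 = 0xA2
  0xA2 ⊕ 0xBF = 0x1D
  0x1D ⊕ 0x55 = 0x48

48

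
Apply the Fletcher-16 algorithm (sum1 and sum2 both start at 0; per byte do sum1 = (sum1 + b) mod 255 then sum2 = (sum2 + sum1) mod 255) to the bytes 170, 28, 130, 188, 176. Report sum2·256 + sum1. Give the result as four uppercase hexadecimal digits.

77B6

Running sums (mod 255):
  after byte 0 (170): sum1=170, sum2=170
  after byte 1 (28): sum1=198, sum2=113
  after byte 2 (130): sum1=73, sum2=186
  after byte 3 (188): sum1=6, sum2=192
  after byte 4 (176): sum1=182, sum2=119
Checksum = sum2·256 + sum1 = 119·256 + 182 = 30646 = 0x77B6.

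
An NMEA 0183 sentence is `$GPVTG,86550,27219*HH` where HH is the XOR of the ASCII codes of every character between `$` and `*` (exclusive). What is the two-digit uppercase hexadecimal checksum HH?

XOR the ASCII codes of the payload characters:
  'G' = 0x47 → acc = 0x47
  'P' = 0x50 → acc = 0x17
  'V' = 0x56 → acc = 0x41
  'T' = 0x54 → acc = 0x15
  'G' = 0x47 → acc = 0x52
  ',' = 0x2C → acc = 0x7E
  '8' = 0x38 → acc = 0x46
  '6' = 0x36 → acc = 0x70
  '5' = 0x35 → acc = 0x45
  '5' = 0x35 → acc = 0x70
  '0' = 0x30 → acc = 0x40
  ',' = 0x2C → acc = 0x6C
  '2' = 0x32 → acc = 0x5E
  '7' = 0x37 → acc = 0x69
  '2' = 0x32 → acc = 0x5B
  '1' = 0x31 → acc = 0x6A
  '9' = 0x39 → acc = 0x53
Checksum = 0x53.

53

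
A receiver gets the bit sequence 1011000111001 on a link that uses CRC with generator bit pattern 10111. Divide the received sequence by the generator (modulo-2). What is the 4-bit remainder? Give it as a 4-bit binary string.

0010

Modulo-2 division of 1011000111001 by 10111:
  pos 0: 10110 XOR 10111 = 00001
  pos 4: 10011 XOR 10111 = 00100
  pos 6: 10010 XOR 10111 = 00101
  pos 8: 10101 XOR 10111 = 00010
Remainder = 0010 (nonzero — an error is detected).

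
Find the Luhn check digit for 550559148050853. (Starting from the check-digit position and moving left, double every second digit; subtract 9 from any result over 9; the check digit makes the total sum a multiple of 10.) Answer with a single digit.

Partial digits right→left: 3 5 8 0 5 0 8 4 1 9 5 5 0 5 5
Double every second digit counting from the check-digit position (so the 1st, 3rd, 5th, ... of the partial from the right).
  doubled (with −9 where >9): 6 7 1 7 2 1 0 1 → sum 25
  kept as-is: 5 0 0 4 9 5 5 → sum 28
Total = 25 + 28 = 53.
Check digit = (10 − (53 mod 10)) mod 10 = 7.

7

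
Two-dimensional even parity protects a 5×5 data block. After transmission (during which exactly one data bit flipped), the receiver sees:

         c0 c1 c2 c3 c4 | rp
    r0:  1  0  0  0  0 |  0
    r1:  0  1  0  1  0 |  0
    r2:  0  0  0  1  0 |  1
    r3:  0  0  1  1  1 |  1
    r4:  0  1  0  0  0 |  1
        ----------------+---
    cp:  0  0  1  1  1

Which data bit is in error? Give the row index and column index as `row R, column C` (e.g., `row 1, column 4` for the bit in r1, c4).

Recompute each row's even parity and compare to rp:
  r0: data parity 1, sent rp 0 → mismatch
  r1: data parity 0, sent rp 0 → ok
  r2: data parity 1, sent rp 1 → ok
  r3: data parity 1, sent rp 1 → ok
  r4: data parity 1, sent rp 1 → ok
Recompute each column's even parity and compare to cp:
  c0: data parity 1, sent cp 0 → mismatch
  c1: data parity 0, sent cp 0 → ok
  c2: data parity 1, sent cp 1 → ok
  c3: data parity 1, sent cp 1 → ok
  c4: data parity 1, sent cp 1 → ok
Exactly one row (r0) and one column (c0) fail → the flipped bit is at their intersection.

row 0, column 0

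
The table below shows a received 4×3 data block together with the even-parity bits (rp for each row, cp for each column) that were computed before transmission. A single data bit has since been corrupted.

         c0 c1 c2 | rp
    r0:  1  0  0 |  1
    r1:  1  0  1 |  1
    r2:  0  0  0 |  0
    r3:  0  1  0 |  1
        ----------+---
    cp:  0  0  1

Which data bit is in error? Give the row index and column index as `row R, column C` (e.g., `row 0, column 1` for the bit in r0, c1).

Recompute each row's even parity and compare to rp:
  r0: data parity 1, sent rp 1 → ok
  r1: data parity 0, sent rp 1 → mismatch
  r2: data parity 0, sent rp 0 → ok
  r3: data parity 1, sent rp 1 → ok
Recompute each column's even parity and compare to cp:
  c0: data parity 0, sent cp 0 → ok
  c1: data parity 1, sent cp 0 → mismatch
  c2: data parity 1, sent cp 1 → ok
Exactly one row (r1) and one column (c1) fail → the flipped bit is at their intersection.

row 1, column 1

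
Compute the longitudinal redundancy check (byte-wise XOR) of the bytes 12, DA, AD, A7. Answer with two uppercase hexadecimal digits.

XOR the bytes together:
  start with 0x12
  0x12 ⊕ 0xDA = 0xC8
  0xC8 ⊕ 0xAD = 0x65
  0x65 ⊕ 0xA7 = 0xC2

C2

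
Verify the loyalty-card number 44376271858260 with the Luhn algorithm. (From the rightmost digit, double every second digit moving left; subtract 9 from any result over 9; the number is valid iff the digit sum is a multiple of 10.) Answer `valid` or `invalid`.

valid

From the right, keep odd positions and double even positions (subtract 9 from any doubled value over 9):
  doubled (positions 2,4,...): 3 7 7 5 3 6 8 → sum 39
  kept (positions 1,3,...): 0 2 5 1 2 7 4 → sum 21
Total = 60.
60 mod 10 = 0, so the number is valid.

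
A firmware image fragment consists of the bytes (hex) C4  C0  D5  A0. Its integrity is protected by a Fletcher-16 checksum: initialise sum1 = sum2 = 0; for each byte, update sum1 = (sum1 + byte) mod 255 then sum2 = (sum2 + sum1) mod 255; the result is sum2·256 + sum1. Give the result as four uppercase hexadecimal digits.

A1FB

Running sums (mod 255):
  after byte 0 (C4): sum1=196, sum2=196
  after byte 1 (C0): sum1=133, sum2=74
  after byte 2 (D5): sum1=91, sum2=165
  after byte 3 (A0): sum1=251, sum2=161
Checksum = sum2·256 + sum1 = 161·256 + 251 = 41467 = 0xA1FB.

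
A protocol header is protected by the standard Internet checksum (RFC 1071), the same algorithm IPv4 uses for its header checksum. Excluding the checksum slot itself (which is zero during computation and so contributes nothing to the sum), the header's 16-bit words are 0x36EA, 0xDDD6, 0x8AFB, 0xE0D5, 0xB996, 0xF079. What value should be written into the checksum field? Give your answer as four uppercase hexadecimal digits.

One's-complement addition (fold any carry out of bit 15 back into bit 0):
  0x36EA + 0xDDD6 = 0x114C0 → wrap carry → 0x14C1
  0x14C1 + 0x8AFB = 0x09FBC
  0x9FBC + 0xE0D5 = 0x18091 → wrap carry → 0x8092
  0x8092 + 0xB996 = 0x13A28 → wrap carry → 0x3A29
  0x3A29 + 0xF079 = 0x12AA2 → wrap carry → 0x2AA3
One's-complement sum = 0x2AA3.
Checksum = ~0x2AA3 & 0xFFFF = 0xD55C.

D55C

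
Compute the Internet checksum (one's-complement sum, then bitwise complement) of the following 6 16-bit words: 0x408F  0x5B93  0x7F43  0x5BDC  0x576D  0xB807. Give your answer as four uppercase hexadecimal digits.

7948

One's-complement addition (fold any carry out of bit 15 back into bit 0):
  0x408F + 0x5B93 = 0x09C22
  0x9C22 + 0x7F43 = 0x11B65 → wrap carry → 0x1B66
  0x1B66 + 0x5BDC = 0x07742
  0x7742 + 0x576D = 0x0CEAF
  0xCEAF + 0xB807 = 0x186B6 → wrap carry → 0x86B7
One's-complement sum = 0x86B7.
Checksum = ~0x86B7 & 0xFFFF = 0x7948.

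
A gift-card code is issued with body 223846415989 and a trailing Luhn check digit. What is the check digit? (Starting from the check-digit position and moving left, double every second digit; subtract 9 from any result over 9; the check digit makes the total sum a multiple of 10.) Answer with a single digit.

0

Partial digits right→left: 9 8 9 5 1 4 6 4 8 3 2 2
Double every second digit counting from the check-digit position (so the 1st, 3rd, 5th, ... of the partial from the right).
  doubled (with −9 where >9): 9 9 2 3 7 4 → sum 34
  kept as-is: 8 5 4 4 3 2 → sum 26
Total = 34 + 26 = 60.
Check digit = (10 − (60 mod 10)) mod 10 = 0.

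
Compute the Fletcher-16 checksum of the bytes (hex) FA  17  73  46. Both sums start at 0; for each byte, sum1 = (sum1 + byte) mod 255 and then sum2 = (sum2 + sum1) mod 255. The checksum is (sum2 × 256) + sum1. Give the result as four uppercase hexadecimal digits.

5ECB

Running sums (mod 255):
  after byte 0 (FA): sum1=250, sum2=250
  after byte 1 (17): sum1=18, sum2=13
  after byte 2 (73): sum1=133, sum2=146
  after byte 3 (46): sum1=203, sum2=94
Checksum = sum2·256 + sum1 = 94·256 + 203 = 24267 = 0x5ECB.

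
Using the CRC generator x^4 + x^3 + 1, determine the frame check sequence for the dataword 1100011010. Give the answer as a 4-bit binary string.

Append 4 zeros: 11000110100000. Divide by 11001 (XOR where the leading bit is 1):
  pos 0: 11000 XOR 11001 = 00001
  pos 4: 11101 XOR 11001 = 00100
  pos 6: 10000 XOR 11001 = 01001
  pos 7: 10010 XOR 11001 = 01011
  pos 8: 10110 XOR 11001 = 01111
  pos 9: 11110 XOR 11001 = 00111
Remainder (last 4 bits) = 0111. This is the CRC / FCS.

0111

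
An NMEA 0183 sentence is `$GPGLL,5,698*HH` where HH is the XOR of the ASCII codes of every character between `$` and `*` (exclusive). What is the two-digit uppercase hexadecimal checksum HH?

XOR the ASCII codes of the payload characters:
  'G' = 0x47 → acc = 0x47
  'P' = 0x50 → acc = 0x17
  'G' = 0x47 → acc = 0x50
  'L' = 0x4C → acc = 0x1C
  'L' = 0x4C → acc = 0x50
  ',' = 0x2C → acc = 0x7C
  '5' = 0x35 → acc = 0x49
  ',' = 0x2C → acc = 0x65
  '6' = 0x36 → acc = 0x53
  '9' = 0x39 → acc = 0x6A
  '8' = 0x38 → acc = 0x52
Checksum = 0x52.

52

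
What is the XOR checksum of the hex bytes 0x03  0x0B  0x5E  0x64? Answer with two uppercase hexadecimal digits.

32

XOR the bytes together:
  start with 0x03
  0x03 ⊕ 0x0B = 0x08
  0x08 ⊕ 0x5E = 0x56
  0x56 ⊕ 0x64 = 0x32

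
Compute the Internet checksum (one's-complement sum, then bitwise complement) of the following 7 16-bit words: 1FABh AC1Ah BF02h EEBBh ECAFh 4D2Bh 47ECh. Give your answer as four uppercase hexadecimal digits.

One's-complement addition (fold any carry out of bit 15 back into bit 0):
  0x1FAB + 0xAC1A = 0x0CBC5
  0xCBC5 + 0xBF02 = 0x18AC7 → wrap carry → 0x8AC8
  0x8AC8 + 0xEEBB = 0x17983 → wrap carry → 0x7984
  0x7984 + 0xECAF = 0x16633 → wrap carry → 0x6634
  0x6634 + 0x4D2B = 0x0B35F
  0xB35F + 0x47EC = 0x0FB4B
One's-complement sum = 0xFB4B.
Checksum = ~0xFB4B & 0xFFFF = 0x04B4.

04B4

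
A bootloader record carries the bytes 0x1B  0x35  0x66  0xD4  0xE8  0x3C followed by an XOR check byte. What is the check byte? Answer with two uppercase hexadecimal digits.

48

XOR the bytes together:
  start with 0x1B
  0x1B ⊕ 0x35 = 0x2E
  0x2E ⊕ 0x66 = 0x48
  0x48 ⊕ 0xD4 = 0x9C
  0x9C ⊕ 0xE8 = 0x74
  0x74 ⊕ 0x3C = 0x48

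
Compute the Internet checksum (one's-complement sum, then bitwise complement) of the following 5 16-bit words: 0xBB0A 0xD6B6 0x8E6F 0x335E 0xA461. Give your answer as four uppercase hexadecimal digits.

One's-complement addition (fold any carry out of bit 15 back into bit 0):
  0xBB0A + 0xD6B6 = 0x191C0 → wrap carry → 0x91C1
  0x91C1 + 0x8E6F = 0x12030 → wrap carry → 0x2031
  0x2031 + 0x335E = 0x0538F
  0x538F + 0xA461 = 0x0F7F0
One's-complement sum = 0xF7F0.
Checksum = ~0xF7F0 & 0xFFFF = 0x080F.

080F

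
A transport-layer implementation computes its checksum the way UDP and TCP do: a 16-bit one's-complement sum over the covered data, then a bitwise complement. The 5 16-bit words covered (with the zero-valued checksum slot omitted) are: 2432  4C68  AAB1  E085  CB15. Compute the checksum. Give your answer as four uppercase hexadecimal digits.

One's-complement addition (fold any carry out of bit 15 back into bit 0):
  0x2432 + 0x4C68 = 0x0709A
  0x709A + 0xAAB1 = 0x11B4B → wrap carry → 0x1B4C
  0x1B4C + 0xE085 = 0x0FBD1
  0xFBD1 + 0xCB15 = 0x1C6E6 → wrap carry → 0xC6E7
One's-complement sum = 0xC6E7.
Checksum = ~0xC6E7 & 0xFFFF = 0x3918.

3918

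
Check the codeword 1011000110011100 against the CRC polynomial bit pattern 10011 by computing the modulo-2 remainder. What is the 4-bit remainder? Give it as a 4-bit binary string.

Modulo-2 division of 1011000110011100 by 10011:
  pos 0: 10110 XOR 10011 = 00101
  pos 2: 10100 XOR 10011 = 00111
  pos 4: 11111 XOR 10011 = 01100
  pos 5: 11000 XOR 10011 = 01011
  pos 6: 10110 XOR 10011 = 00101
  pos 8: 10111 XOR 10011 = 00100
  pos 10: 10010 XOR 10011 = 00001
Remainder = 0010 (nonzero — an error is detected).

0010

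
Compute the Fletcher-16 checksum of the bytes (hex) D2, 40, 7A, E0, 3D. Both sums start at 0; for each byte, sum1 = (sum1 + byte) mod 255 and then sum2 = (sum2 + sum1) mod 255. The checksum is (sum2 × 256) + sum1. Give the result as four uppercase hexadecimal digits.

Running sums (mod 255):
  after byte 0 (D2): sum1=210, sum2=210
  after byte 1 (40): sum1=19, sum2=229
  after byte 2 (7A): sum1=141, sum2=115
  after byte 3 (E0): sum1=110, sum2=225
  after byte 4 (3D): sum1=171, sum2=141
Checksum = sum2·256 + sum1 = 141·256 + 171 = 36267 = 0x8DAB.

8DAB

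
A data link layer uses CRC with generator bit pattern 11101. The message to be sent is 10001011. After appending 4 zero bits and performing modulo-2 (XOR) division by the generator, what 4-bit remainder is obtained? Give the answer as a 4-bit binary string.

0110

Append 4 zeros: 100010110000. Divide by 11101 (XOR where the leading bit is 1):
  pos 0: 10001 XOR 11101 = 01100
  pos 1: 11000 XOR 11101 = 00101
  pos 3: 10111 XOR 11101 = 01010
  pos 4: 10100 XOR 11101 = 01001
  pos 5: 10010 XOR 11101 = 01111
  pos 6: 11110 XOR 11101 = 00011
Remainder (last 4 bits) = 0110. This is the CRC / FCS.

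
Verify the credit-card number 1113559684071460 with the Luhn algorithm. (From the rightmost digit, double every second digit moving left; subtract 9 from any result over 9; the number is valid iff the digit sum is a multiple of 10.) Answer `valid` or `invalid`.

From the right, keep odd positions and double even positions (subtract 9 from any doubled value over 9):
  doubled (positions 2,4,...): 3 2 0 7 9 1 2 2 → sum 26
  kept (positions 1,3,...): 0 4 7 4 6 5 3 1 → sum 30
Total = 56.
56 mod 10 = 6, so the number is invalid.

invalid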